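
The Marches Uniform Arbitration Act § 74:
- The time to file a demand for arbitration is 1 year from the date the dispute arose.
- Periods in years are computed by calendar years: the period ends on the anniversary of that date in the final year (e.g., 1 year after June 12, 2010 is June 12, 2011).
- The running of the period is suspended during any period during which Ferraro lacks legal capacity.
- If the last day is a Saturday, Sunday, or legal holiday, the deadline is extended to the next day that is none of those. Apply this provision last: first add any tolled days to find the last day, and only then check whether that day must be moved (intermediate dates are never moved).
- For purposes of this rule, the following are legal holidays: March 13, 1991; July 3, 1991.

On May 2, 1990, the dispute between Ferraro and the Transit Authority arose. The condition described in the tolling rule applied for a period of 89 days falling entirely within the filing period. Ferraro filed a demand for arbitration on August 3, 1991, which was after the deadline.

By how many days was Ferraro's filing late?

1 year after May 2, 1990 is May 2, 1991.
Tolling adds 89 days: May 2, 1991 + 89 days = July 30, 1991.
July 30, 1991 is a Tuesday and not a legal holiday, so no extension applies.
The deadline is July 30, 1991; from July 30, 1991 to August 3, 1991 is 4 days.

4 days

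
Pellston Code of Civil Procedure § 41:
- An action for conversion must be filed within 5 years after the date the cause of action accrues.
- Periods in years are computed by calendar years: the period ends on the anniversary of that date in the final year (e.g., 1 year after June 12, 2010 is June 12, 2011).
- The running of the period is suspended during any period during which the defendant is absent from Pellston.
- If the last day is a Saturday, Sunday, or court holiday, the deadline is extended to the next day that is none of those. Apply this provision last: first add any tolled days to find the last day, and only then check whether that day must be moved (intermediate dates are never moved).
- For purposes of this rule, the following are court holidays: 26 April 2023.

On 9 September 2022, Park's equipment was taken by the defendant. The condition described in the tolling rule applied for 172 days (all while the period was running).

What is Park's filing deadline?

February 28, 2028

5 years after 9 September 2022 is September 9, 2027.
Tolling adds 172 days: September 9, 2027 + 172 days = February 28, 2028.
February 28, 2028 is a Monday and not a court holiday, so no extension applies.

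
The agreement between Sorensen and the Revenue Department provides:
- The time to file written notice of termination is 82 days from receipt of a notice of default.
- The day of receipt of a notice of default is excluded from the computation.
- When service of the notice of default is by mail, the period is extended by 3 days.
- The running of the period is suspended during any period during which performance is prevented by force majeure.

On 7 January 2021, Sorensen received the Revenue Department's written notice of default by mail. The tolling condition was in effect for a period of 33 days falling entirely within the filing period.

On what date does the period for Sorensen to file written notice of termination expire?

May 5, 2021

82 days after 7 January 2021 is March 30, 2021.
Service was by mail, adding 3 days: March 30, 2021 + 3 days = April 2, 2021.
Tolling adds 33 days: April 2, 2021 + 33 days = May 5, 2021.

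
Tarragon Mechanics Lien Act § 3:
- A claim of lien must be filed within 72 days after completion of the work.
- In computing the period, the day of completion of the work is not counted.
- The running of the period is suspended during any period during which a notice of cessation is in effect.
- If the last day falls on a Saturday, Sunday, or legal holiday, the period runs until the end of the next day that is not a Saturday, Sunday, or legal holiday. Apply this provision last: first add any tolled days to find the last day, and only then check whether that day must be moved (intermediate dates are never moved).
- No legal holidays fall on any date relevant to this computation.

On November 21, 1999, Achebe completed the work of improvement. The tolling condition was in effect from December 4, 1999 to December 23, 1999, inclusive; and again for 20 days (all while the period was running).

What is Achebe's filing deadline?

72 days after November 21, 1999 is February 1, 2000.
From December 4, 1999 through December 23, 1999 inclusive is 20 days; tolling adds 20 days: February 1, 2000 + 20 days = February 21, 2000.
Tolling adds 20 days: February 21, 2000 + 20 days = March 12, 2000.
March 12, 2000 is Sunday. The next qualifying day is March 13, 2000.

March 13, 2000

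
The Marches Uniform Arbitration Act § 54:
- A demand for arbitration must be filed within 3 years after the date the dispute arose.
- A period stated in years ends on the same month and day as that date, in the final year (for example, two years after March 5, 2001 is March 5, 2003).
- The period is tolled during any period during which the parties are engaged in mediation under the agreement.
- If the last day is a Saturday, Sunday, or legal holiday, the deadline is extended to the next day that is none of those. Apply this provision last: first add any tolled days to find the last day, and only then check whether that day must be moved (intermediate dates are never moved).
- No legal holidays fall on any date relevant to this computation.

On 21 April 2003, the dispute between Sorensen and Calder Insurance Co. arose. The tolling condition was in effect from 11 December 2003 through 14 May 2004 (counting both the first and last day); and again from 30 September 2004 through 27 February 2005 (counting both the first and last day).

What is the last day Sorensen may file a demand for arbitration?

February 22, 2007

3 years after 21 April 2003 is April 21, 2006.
From December 11, 2003 through May 14, 2004 inclusive is 156 days; tolling adds 156 days: April 21, 2006 + 156 days = September 24, 2006.
From September 30, 2004 through February 27, 2005 inclusive is 151 days; tolling adds 151 days: September 24, 2006 + 151 days = February 22, 2007.
February 22, 2007 is a Thursday and not a legal holiday, so no extension applies.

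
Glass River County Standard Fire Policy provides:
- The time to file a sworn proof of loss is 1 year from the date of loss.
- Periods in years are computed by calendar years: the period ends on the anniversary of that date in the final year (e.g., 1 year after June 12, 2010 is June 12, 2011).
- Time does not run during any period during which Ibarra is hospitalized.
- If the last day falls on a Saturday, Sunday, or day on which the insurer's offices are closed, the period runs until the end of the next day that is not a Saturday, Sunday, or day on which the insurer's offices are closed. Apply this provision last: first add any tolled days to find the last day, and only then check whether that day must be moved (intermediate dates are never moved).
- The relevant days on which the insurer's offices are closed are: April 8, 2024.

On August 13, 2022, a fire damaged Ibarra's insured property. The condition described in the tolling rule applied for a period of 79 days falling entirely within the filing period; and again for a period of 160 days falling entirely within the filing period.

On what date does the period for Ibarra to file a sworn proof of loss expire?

1 year after August 13, 2022 is August 13, 2023.
Tolling adds 79 days: August 13, 2023 + 79 days = October 31, 2023.
Tolling adds 160 days: October 31, 2023 + 160 days = April 8, 2024.
April 8, 2024 is a listed holiday. The next qualifying day is April 9, 2024.

April 9, 2024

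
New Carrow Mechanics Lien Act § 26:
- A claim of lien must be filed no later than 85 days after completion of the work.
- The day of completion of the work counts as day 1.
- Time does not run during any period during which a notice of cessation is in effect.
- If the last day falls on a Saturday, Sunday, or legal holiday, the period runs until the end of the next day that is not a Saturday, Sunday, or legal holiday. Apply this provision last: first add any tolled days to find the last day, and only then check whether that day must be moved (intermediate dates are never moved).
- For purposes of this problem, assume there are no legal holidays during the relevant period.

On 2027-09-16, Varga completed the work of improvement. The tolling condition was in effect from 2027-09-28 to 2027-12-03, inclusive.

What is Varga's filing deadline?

February 14, 2028

Counting 2027-09-16 as day 1, day 85 is December 9, 2027.
From September 28, 2027 through December 3, 2027 inclusive is 67 days; tolling adds 67 days: December 9, 2027 + 67 days = February 14, 2028.
February 14, 2028 is a Monday and not a legal holiday, so no extension applies.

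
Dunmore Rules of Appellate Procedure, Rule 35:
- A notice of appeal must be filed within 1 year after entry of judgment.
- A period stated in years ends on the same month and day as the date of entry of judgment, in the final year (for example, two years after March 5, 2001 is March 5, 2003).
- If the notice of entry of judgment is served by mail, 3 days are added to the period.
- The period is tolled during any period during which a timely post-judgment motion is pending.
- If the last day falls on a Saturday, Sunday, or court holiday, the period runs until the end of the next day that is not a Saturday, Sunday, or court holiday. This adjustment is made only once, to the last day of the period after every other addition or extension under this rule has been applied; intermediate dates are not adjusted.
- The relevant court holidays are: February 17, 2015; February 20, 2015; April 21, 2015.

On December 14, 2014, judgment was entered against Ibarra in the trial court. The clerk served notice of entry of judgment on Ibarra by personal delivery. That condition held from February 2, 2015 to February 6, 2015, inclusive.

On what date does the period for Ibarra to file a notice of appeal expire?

December 21, 2015

1 year after December 14, 2014 is December 14, 2015.
Service was not by mail, so no mail extension applies.
From February 2, 2015 through February 6, 2015 inclusive is 5 days; tolling adds 5 days: December 14, 2015 + 5 days = December 19, 2015.
December 19, 2015 is Saturday; December 20, 2015 is Sunday. The next qualifying day is December 21, 2015.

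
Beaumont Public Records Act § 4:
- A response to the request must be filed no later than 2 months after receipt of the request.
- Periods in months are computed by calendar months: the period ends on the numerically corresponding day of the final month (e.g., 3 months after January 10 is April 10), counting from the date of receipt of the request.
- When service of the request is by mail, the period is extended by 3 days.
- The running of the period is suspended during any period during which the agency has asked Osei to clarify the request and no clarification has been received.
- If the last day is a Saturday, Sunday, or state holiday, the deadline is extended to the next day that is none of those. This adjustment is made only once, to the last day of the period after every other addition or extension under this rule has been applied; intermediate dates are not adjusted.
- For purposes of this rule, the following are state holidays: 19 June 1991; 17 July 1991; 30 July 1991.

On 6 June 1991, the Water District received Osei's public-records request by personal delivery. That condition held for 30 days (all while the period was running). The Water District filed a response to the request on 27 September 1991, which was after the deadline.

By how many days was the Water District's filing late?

22 days

2 months after 6 June 1991 is August 6, 1991.
Service was not by mail, so no mail extension applies.
Tolling adds 30 days: August 6, 1991 + 30 days = September 5, 1991.
September 5, 1991 is a Thursday and not a state holiday, so no extension applies.
The deadline is September 5, 1991; from September 5, 1991 to September 27, 1991 is 22 days.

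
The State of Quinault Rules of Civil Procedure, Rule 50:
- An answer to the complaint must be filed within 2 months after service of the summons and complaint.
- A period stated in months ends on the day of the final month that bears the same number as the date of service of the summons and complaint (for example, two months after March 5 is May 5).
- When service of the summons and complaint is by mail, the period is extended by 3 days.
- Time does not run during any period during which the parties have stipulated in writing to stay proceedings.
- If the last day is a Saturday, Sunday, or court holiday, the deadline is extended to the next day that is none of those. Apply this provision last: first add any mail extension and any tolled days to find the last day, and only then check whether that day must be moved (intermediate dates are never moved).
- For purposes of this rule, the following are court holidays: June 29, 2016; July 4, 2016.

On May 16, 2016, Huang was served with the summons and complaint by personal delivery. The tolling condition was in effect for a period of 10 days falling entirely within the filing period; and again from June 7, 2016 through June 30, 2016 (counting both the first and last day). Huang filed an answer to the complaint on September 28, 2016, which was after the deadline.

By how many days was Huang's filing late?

40 days

2 months after May 16, 2016 is July 16, 2016.
Service was not by mail, so no mail extension applies.
Tolling adds 10 days: July 16, 2016 + 10 days = July 26, 2016.
From June 7, 2016 through June 30, 2016 inclusive is 24 days; tolling adds 24 days: July 26, 2016 + 24 days = August 19, 2016.
August 19, 2016 is a Friday and not a court holiday, so no extension applies.
The deadline is August 19, 2016; from August 19, 2016 to September 28, 2016 is 40 days.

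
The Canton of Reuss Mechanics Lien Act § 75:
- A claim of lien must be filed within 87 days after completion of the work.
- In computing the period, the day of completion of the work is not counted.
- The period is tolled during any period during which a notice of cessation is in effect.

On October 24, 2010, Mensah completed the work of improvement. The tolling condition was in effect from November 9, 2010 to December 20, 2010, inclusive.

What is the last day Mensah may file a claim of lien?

March 2, 2011

87 days after October 24, 2010 is January 19, 2011.
From November 9, 2010 through December 20, 2010 inclusive is 42 days; tolling adds 42 days: January 19, 2011 + 42 days = March 2, 2011.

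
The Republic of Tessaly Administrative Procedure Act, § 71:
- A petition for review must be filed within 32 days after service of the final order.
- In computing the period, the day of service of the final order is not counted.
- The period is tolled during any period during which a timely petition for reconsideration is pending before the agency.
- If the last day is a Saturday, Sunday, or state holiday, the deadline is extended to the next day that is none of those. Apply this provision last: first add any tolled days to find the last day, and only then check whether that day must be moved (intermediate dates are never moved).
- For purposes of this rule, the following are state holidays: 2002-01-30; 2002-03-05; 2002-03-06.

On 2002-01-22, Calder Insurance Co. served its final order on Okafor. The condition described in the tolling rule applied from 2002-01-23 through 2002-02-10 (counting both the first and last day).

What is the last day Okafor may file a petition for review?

32 days after 2002-01-22 is February 23, 2002.
From January 23, 2002 through February 10, 2002 inclusive is 19 days; tolling adds 19 days: February 23, 2002 + 19 days = March 14, 2002.
March 14, 2002 is a Thursday and not a state holiday, so no extension applies.

March 14, 2002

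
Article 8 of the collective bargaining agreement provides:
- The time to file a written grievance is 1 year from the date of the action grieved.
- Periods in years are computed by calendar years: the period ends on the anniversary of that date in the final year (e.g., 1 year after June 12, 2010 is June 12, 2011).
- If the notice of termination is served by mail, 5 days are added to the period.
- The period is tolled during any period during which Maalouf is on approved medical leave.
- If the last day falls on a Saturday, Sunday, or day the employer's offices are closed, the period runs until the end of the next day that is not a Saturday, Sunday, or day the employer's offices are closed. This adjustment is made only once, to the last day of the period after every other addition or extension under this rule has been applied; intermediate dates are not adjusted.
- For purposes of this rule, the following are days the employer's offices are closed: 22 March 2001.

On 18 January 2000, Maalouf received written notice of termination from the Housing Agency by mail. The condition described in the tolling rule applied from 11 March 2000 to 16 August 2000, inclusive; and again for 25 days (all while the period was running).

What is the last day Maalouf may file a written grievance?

July 26, 2001

1 year after 18 January 2000 is January 18, 2001.
Service was by mail, adding 5 days: January 18, 2001 + 5 days = January 23, 2001.
From March 11, 2000 through August 16, 2000 inclusive is 159 days; tolling adds 159 days: January 23, 2001 + 159 days = July 1, 2001.
Tolling adds 25 days: July 1, 2001 + 25 days = July 26, 2001.
July 26, 2001 is a Thursday and not a day the employer's offices are closed, so no extension applies.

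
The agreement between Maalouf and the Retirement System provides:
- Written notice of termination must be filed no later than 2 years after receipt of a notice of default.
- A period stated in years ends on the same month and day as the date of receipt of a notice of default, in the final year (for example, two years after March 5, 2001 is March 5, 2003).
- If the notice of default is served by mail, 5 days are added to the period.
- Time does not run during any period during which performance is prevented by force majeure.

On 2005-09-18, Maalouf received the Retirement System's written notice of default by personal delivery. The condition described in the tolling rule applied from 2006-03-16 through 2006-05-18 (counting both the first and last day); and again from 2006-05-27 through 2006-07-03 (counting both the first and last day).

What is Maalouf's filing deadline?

December 29, 2007

2 years after 2005-09-18 is September 18, 2007.
Service was not by mail, so no mail extension applies.
From March 16, 2006 through May 18, 2006 inclusive is 64 days; tolling adds 64 days: September 18, 2007 + 64 days = November 21, 2007.
From May 27, 2006 through July 3, 2006 inclusive is 38 days; tolling adds 38 days: November 21, 2007 + 38 days = December 29, 2007.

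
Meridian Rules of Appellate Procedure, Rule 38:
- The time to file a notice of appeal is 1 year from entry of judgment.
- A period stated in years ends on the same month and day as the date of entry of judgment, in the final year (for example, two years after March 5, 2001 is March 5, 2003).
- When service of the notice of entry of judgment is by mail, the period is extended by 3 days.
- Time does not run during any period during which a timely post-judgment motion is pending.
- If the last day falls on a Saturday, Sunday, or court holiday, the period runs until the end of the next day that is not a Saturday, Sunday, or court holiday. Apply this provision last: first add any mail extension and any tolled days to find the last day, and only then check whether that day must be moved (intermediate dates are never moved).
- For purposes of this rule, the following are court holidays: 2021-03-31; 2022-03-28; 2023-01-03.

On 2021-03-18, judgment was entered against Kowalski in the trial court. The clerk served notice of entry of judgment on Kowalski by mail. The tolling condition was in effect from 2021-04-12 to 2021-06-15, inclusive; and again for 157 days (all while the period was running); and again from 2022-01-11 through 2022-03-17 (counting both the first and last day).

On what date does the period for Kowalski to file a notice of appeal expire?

January 4, 2023

1 year after 2021-03-18 is March 18, 2022.
Service was by mail, adding 3 days: March 18, 2022 + 3 days = March 21, 2022.
From April 12, 2021 through June 15, 2021 inclusive is 65 days; tolling adds 65 days: March 21, 2022 + 65 days = May 25, 2022.
Tolling adds 157 days: May 25, 2022 + 157 days = October 29, 2022.
From January 11, 2022 through March 17, 2022 inclusive is 66 days; tolling adds 66 days: October 29, 2022 + 66 days = January 3, 2023.
January 3, 2023 is a listed holiday. The next qualifying day is January 4, 2023.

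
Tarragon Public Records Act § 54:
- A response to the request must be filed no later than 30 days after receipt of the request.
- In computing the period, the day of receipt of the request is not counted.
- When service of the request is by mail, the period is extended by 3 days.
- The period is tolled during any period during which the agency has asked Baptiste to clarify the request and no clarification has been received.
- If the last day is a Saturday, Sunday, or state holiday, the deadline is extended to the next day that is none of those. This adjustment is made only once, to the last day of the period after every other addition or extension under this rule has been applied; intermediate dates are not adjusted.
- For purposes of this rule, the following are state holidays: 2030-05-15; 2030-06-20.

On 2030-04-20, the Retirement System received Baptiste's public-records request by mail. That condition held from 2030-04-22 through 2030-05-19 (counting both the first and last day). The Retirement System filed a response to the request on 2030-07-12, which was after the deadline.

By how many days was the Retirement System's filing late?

30 days after 2030-04-20 is May 20, 2030.
Service was by mail, adding 3 days: May 20, 2030 + 3 days = May 23, 2030.
From April 22, 2030 through May 19, 2030 inclusive is 28 days; tolling adds 28 days: May 23, 2030 + 28 days = June 20, 2030.
June 20, 2030 is a listed holiday. The next qualifying day is June 21, 2030.
The deadline is June 21, 2030; from June 21, 2030 to July 12, 2030 is 21 days.

21 days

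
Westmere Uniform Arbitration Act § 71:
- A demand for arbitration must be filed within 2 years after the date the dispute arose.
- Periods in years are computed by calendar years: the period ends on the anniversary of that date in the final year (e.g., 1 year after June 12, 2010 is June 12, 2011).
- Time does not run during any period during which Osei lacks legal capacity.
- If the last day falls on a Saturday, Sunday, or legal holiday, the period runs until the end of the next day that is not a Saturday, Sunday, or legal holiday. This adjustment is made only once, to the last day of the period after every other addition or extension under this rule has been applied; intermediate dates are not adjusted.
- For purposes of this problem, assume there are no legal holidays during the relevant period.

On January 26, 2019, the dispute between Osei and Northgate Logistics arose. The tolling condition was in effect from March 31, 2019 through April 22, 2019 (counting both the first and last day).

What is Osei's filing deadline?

2 years after January 26, 2019 is January 26, 2021.
From March 31, 2019 through April 22, 2019 inclusive is 23 days; tolling adds 23 days: January 26, 2021 + 23 days = February 18, 2021.
February 18, 2021 is a Thursday and not a legal holiday, so no extension applies.

February 18, 2021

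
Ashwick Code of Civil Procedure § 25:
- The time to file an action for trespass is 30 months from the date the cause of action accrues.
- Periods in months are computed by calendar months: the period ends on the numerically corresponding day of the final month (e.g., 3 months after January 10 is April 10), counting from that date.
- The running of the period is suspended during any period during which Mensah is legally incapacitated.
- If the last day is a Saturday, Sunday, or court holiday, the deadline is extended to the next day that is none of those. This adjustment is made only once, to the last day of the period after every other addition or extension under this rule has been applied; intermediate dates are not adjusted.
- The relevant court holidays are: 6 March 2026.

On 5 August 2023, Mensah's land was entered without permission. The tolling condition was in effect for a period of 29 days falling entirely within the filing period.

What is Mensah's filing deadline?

30 months after 5 August 2023 is February 5, 2026.
Tolling adds 29 days: February 5, 2026 + 29 days = March 6, 2026.
March 6, 2026 is a listed holiday; March 7, 2026 is Saturday; March 8, 2026 is Sunday. The next qualifying day is March 9, 2026.

March 9, 2026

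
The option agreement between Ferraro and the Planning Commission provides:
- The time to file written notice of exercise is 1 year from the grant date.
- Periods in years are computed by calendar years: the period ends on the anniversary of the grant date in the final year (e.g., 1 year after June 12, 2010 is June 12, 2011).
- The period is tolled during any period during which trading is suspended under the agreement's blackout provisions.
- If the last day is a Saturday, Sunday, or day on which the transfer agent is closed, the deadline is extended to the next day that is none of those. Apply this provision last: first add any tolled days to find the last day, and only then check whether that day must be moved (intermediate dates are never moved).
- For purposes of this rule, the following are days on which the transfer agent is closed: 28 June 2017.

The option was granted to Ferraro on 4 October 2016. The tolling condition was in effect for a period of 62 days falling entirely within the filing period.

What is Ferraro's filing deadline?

December 5, 2017

1 year after 4 October 2016 is October 4, 2017.
Tolling adds 62 days: October 4, 2017 + 62 days = December 5, 2017.
December 5, 2017 is a Tuesday and not a day on which the transfer agent is closed, so no extension applies.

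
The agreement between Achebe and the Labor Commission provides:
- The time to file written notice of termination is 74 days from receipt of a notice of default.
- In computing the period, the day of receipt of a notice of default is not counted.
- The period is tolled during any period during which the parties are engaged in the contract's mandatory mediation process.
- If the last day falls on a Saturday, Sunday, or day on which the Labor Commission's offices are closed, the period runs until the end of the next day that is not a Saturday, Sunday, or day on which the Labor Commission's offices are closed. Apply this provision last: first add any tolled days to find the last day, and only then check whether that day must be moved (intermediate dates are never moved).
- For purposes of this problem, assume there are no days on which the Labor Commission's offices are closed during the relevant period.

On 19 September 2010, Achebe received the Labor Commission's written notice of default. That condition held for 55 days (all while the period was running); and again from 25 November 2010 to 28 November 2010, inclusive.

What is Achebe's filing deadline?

74 days after 19 September 2010 is December 2, 2010.
Tolling adds 55 days: December 2, 2010 + 55 days = January 26, 2011.
From November 25, 2010 through November 28, 2010 inclusive is 4 days; tolling adds 4 days: January 26, 2011 + 4 days = January 30, 2011.
January 30, 2011 is Sunday. The next qualifying day is January 31, 2011.

January 31, 2011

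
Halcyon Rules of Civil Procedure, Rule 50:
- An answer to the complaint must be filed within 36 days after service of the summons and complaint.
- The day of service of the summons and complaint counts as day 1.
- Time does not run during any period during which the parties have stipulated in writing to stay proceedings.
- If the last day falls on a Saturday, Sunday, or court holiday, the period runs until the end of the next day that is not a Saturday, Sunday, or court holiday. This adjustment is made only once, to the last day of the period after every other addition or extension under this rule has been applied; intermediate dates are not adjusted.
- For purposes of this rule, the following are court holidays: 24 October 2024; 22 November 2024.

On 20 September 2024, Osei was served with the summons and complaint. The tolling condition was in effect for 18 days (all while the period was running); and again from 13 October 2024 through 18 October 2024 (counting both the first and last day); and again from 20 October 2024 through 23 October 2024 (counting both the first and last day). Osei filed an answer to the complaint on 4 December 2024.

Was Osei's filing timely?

No

Counting 20 September 2024 as day 1, day 36 is October 25, 2024.
Tolling adds 18 days: October 25, 2024 + 18 days = November 12, 2024.
From October 13, 2024 through October 18, 2024 inclusive is 6 days; tolling adds 6 days: November 12, 2024 + 6 days = November 18, 2024.
From October 20, 2024 through October 23, 2024 inclusive is 4 days; tolling adds 4 days: November 18, 2024 + 4 days = November 22, 2024.
November 22, 2024 is a listed holiday; November 23, 2024 is Saturday; November 24, 2024 is Sunday. The next qualifying day is November 25, 2024.
The deadline is November 25, 2024; the filing on December 4, 2024 is after that date.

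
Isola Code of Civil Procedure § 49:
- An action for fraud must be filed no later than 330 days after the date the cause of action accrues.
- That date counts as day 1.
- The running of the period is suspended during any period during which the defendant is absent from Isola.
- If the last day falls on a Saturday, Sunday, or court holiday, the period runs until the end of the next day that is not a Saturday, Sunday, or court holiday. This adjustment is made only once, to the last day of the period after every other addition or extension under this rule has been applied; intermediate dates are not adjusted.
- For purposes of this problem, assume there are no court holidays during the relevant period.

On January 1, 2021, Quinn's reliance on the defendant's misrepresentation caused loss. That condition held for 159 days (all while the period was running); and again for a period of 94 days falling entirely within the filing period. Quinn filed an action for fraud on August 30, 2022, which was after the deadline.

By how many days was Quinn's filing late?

22 days

Counting January 1, 2021 as day 1, day 330 is November 26, 2021.
Tolling adds 159 days: November 26, 2021 + 159 days = May 4, 2022.
Tolling adds 94 days: May 4, 2022 + 94 days = August 6, 2022.
August 6, 2022 is Saturday; August 7, 2022 is Sunday. The next qualifying day is August 8, 2022.
The deadline is August 8, 2022; from August 8, 2022 to August 30, 2022 is 22 days.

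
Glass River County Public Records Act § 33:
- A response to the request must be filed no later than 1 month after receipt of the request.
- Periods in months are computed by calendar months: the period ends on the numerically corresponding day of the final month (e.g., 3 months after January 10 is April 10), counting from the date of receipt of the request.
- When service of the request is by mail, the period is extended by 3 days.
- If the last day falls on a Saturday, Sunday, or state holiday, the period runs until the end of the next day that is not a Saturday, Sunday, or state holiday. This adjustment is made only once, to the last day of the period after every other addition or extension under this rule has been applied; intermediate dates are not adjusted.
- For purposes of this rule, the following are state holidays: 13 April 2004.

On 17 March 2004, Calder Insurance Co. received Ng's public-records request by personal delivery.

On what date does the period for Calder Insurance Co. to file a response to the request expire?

1 month after 17 March 2004 is April 17, 2004.
Service was not by mail, so no mail extension applies.
April 17, 2004 is Saturday; April 18, 2004 is Sunday. The next qualifying day is April 19, 2004.

April 19, 2004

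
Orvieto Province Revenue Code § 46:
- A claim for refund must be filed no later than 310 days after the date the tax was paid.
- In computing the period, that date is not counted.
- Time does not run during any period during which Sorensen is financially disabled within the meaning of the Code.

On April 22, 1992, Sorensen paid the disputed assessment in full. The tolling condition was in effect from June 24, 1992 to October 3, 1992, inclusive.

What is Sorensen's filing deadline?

June 8, 1993

310 days after April 22, 1992 is February 26, 1993.
From June 24, 1992 through October 3, 1992 inclusive is 102 days; tolling adds 102 days: February 26, 1993 + 102 days = June 8, 1993.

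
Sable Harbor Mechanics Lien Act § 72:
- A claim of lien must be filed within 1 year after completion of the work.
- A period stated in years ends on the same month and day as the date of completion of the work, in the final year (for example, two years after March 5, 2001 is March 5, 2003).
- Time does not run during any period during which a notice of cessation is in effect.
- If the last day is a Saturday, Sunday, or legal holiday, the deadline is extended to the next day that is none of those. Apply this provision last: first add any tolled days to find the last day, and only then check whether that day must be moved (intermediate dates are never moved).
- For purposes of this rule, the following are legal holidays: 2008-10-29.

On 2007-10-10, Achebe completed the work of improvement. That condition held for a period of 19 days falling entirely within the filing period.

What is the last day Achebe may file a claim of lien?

October 30, 2008

1 year after 2007-10-10 is October 10, 2008.
Tolling adds 19 days: October 10, 2008 + 19 days = October 29, 2008.
October 29, 2008 is a listed holiday. The next qualifying day is October 30, 2008.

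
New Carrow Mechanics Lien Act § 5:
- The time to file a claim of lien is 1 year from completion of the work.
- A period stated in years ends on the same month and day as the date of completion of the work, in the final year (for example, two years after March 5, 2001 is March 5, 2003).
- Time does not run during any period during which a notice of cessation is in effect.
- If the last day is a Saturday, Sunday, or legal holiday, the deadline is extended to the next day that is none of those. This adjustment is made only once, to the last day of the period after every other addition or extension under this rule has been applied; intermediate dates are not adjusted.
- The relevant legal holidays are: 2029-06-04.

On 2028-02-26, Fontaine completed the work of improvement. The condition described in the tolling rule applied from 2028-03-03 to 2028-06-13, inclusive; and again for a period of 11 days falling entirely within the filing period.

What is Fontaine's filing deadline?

1 year after 2028-02-26 is February 26, 2029.
From March 3, 2028 through June 13, 2028 inclusive is 103 days; tolling adds 103 days: February 26, 2029 + 103 days = June 9, 2029.
Tolling adds 11 days: June 9, 2029 + 11 days = June 20, 2029.
June 20, 2029 is a Wednesday and not a legal holiday, so no extension applies.

June 20, 2029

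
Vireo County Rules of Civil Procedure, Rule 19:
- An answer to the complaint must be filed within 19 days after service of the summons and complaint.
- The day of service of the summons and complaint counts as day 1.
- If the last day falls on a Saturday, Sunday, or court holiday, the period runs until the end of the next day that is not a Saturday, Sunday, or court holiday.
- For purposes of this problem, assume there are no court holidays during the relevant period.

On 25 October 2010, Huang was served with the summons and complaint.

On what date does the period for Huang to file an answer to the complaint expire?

November 12, 2010

Counting 25 October 2010 as day 1, day 19 is November 12, 2010.
November 12, 2010 is a Friday and not a court holiday, so no extension applies.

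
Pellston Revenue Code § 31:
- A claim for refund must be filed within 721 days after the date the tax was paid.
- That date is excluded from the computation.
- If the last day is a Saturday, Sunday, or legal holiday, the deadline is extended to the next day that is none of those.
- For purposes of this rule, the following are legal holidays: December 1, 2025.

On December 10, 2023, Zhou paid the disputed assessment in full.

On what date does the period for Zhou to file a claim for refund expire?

December 2, 2025

721 days after December 10, 2023 is November 30, 2025.
November 30, 2025 is Sunday; December 1, 2025 is a listed holiday. The next qualifying day is December 2, 2025.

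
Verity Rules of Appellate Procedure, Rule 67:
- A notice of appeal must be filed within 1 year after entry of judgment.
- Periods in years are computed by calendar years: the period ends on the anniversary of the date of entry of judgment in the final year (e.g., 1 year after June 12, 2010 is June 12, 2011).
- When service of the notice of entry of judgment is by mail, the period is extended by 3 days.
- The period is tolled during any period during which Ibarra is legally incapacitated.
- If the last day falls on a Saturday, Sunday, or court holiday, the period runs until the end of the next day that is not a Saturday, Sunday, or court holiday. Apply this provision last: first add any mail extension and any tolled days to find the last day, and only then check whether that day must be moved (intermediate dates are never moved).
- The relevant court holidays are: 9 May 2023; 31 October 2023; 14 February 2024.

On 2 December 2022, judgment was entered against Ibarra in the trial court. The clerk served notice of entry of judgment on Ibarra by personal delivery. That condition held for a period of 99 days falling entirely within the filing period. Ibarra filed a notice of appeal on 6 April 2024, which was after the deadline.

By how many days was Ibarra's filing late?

26 days

1 year after 2 December 2022 is December 2, 2023.
Service was not by mail, so no mail extension applies.
Tolling adds 99 days: December 2, 2023 + 99 days = March 10, 2024.
March 10, 2024 is Sunday. The next qualifying day is March 11, 2024.
The deadline is March 11, 2024; from March 11, 2024 to April 6, 2024 is 26 days.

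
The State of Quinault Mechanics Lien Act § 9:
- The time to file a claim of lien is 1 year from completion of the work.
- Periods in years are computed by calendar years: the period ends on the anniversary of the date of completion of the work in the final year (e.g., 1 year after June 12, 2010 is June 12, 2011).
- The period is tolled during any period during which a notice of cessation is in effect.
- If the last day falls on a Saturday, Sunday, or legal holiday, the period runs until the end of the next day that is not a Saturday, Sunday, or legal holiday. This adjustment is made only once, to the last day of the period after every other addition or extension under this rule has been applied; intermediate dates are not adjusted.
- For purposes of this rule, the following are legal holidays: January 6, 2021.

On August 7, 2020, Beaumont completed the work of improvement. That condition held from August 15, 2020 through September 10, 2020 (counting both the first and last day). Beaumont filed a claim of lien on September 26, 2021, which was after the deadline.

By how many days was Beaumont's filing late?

1 year after August 7, 2020 is August 7, 2021.
From August 15, 2020 through September 10, 2020 inclusive is 27 days; tolling adds 27 days: August 7, 2021 + 27 days = September 3, 2021.
September 3, 2021 is a Friday and not a legal holiday, so no extension applies.
The deadline is September 3, 2021; from September 3, 2021 to September 26, 2021 is 23 days.

23 days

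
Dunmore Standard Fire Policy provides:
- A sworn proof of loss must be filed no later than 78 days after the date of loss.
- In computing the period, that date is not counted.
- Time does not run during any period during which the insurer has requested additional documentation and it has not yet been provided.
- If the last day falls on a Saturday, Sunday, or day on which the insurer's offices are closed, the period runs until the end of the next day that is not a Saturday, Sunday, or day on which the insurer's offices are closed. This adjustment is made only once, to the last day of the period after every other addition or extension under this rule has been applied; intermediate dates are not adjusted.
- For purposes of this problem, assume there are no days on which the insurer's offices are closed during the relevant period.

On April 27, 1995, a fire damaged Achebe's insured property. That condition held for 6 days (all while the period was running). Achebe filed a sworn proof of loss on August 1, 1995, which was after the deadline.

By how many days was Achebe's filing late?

78 days after April 27, 1995 is July 14, 1995.
Tolling adds 6 days: July 14, 1995 + 6 days = July 20, 1995.
July 20, 1995 is a Thursday and not a day on which the insurer's offices are closed, so no extension applies.
The deadline is July 20, 1995; from July 20, 1995 to August 1, 1995 is 12 days.

12 days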